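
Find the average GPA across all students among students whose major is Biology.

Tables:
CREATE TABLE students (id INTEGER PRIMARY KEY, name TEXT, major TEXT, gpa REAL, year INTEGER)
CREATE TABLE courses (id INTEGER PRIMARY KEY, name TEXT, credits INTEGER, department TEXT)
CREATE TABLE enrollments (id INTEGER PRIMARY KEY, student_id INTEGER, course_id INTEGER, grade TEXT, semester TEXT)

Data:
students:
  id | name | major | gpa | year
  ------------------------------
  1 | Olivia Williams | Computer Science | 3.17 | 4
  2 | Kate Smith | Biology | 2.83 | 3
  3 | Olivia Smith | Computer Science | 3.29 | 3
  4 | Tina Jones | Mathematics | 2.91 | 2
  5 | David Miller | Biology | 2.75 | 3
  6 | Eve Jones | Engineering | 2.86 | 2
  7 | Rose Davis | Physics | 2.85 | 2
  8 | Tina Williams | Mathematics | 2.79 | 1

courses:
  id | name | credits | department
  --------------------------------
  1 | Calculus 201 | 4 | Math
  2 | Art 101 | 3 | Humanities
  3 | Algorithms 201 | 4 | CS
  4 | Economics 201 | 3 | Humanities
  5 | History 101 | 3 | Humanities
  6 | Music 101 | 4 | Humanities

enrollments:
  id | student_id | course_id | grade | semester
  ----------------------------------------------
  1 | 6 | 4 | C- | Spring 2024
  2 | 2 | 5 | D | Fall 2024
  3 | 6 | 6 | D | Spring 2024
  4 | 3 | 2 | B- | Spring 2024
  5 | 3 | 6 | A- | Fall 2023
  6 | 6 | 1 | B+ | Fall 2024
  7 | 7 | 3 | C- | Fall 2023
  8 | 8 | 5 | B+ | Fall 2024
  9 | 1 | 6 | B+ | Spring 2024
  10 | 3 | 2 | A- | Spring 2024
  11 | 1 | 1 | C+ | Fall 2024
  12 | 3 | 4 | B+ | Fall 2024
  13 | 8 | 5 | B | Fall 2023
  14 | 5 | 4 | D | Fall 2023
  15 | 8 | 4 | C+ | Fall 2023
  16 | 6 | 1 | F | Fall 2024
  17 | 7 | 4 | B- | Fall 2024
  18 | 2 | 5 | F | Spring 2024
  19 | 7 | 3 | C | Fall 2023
SELECT AVG(gpa) FROM students WHERE major = 'Biology'

Execution result:
2.79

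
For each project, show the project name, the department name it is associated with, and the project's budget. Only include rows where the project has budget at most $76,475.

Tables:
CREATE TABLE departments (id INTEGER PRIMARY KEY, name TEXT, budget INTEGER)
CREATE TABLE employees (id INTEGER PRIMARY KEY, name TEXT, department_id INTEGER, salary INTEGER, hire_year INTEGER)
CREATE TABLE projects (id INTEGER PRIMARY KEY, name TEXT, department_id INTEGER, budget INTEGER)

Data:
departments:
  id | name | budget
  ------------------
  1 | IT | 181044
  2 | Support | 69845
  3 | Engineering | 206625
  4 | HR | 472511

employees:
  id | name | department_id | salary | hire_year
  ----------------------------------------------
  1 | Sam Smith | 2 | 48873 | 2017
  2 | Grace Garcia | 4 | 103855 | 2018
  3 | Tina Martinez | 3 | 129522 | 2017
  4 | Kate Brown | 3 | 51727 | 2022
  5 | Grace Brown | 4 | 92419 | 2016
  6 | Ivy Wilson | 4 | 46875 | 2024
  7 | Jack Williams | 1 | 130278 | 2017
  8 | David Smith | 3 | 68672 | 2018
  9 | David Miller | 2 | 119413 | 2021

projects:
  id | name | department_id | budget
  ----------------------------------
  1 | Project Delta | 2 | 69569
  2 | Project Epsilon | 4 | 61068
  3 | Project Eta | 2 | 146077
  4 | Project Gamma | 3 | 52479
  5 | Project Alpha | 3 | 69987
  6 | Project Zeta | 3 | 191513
SELECT c.name, p.name AS department, c.budget FROM projects c JOIN departments p ON c.department_id = p.id WHERE c.budget <= 76475

Execution result:
name | department | budget
Project Delta | Support | 69569
Project Epsilon | HR | 61068
Project Gamma | Engineering | 52479
Project Alpha | Engineering | 69987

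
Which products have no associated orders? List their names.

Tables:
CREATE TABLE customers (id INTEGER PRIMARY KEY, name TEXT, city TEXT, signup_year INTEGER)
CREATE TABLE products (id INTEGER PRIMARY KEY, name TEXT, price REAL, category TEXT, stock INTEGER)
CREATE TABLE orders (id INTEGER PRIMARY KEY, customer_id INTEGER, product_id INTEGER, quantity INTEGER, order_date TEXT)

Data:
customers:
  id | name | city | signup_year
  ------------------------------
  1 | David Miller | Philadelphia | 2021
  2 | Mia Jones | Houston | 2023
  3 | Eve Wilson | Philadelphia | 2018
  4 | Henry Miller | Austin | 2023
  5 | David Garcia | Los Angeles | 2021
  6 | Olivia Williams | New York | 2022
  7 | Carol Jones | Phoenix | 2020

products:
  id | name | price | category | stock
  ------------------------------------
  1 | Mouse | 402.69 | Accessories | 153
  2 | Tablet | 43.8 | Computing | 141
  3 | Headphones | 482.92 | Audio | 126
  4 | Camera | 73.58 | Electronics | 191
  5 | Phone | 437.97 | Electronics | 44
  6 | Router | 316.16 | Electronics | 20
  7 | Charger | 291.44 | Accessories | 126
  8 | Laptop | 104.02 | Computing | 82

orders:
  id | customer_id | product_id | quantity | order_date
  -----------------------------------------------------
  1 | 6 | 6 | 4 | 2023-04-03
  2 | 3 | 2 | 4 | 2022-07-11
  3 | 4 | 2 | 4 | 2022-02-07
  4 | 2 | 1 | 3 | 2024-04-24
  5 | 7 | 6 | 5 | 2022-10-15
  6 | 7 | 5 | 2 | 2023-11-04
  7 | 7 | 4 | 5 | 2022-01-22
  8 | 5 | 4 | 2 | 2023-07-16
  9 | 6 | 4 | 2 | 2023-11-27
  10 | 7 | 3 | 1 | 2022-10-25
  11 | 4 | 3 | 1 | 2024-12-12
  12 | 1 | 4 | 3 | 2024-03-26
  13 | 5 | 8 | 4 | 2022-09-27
SELECT p.name FROM products p LEFT JOIN orders c ON c.product_id = p.id WHERE c.id IS NULL

Execution result:
Charger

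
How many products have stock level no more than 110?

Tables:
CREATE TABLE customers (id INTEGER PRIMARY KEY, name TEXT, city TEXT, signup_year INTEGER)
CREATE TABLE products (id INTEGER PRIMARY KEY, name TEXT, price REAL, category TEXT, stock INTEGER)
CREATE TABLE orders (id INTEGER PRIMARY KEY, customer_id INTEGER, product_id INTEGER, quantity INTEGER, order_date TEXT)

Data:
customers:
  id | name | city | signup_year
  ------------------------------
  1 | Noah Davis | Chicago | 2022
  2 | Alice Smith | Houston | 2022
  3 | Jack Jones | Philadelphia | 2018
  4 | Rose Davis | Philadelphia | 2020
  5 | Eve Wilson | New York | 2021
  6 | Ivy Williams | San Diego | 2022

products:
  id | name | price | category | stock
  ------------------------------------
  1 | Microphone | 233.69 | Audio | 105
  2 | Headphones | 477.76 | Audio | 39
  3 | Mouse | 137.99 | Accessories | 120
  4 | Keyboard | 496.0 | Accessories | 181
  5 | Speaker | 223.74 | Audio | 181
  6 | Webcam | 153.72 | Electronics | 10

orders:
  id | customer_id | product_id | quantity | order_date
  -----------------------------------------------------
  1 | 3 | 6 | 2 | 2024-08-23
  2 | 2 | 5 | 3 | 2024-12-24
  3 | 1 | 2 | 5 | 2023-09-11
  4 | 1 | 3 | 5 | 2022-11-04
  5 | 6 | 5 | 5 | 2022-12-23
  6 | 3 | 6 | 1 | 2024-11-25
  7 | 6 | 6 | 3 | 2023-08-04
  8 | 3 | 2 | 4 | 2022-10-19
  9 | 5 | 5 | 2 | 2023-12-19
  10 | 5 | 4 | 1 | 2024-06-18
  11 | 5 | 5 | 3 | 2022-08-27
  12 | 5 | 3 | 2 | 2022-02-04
SELECT COUNT(*) FROM products WHERE stock <= 110

Execution result:
3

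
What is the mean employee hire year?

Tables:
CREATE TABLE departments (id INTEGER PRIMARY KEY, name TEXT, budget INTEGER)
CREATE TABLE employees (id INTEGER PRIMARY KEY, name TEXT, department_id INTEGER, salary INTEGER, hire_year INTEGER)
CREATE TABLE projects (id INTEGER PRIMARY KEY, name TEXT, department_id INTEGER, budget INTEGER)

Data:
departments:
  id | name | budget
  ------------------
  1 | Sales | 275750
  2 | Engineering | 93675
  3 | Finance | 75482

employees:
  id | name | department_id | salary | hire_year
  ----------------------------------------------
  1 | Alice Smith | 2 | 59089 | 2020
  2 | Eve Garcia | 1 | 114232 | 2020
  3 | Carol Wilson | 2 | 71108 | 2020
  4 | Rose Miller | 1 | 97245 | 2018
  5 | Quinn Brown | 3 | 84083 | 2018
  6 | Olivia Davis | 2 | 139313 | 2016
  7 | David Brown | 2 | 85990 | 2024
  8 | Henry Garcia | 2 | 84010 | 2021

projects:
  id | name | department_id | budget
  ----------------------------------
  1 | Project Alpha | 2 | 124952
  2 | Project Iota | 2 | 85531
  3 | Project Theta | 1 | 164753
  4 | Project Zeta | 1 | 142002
SELECT AVG(hire_year) FROM employees

Execution result:
2019.63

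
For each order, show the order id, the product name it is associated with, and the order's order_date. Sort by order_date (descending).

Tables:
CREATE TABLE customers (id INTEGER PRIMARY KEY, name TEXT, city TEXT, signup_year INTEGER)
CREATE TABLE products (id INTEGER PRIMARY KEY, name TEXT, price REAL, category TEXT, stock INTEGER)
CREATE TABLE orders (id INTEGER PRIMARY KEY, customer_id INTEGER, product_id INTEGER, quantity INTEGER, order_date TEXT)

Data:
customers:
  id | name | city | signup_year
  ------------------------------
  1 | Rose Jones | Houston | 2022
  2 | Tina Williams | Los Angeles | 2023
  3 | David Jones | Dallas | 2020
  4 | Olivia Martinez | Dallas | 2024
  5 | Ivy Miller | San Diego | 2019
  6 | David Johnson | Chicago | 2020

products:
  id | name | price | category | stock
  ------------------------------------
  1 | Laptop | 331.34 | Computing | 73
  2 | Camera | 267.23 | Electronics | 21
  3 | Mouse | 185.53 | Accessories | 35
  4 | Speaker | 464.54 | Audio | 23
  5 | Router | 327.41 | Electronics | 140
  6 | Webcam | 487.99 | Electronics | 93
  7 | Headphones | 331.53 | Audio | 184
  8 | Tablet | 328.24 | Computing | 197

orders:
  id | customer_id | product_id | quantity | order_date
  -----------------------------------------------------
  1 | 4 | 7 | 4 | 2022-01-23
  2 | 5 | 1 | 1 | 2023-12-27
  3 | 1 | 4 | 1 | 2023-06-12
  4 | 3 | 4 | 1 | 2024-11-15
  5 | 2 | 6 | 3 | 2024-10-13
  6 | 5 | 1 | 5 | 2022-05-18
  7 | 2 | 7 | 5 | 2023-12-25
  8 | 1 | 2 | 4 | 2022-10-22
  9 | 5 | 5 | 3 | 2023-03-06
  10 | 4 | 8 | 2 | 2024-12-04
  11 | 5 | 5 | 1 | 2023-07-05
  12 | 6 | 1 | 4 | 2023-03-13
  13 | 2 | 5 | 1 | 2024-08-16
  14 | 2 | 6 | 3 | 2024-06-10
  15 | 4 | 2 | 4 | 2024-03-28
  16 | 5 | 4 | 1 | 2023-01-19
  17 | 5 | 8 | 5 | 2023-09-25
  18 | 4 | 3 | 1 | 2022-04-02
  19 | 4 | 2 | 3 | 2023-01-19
SELECT c.id, p.name AS product, c.order_date FROM orders c JOIN products p ON c.product_id = p.id ORDER BY c.order_date DESC

Execution result:
id | product | order_date
10 | Tablet | 2024-12-04
4 | Speaker | 2024-11-15
5 | Webcam | 2024-10-13
13 | Router | 2024-08-16
14 | Webcam | 2024-06-10
15 | Camera | 2024-03-28
2 | Laptop | 2023-12-27
7 | Headphones | 2023-12-25
17 | Tablet | 2023-09-25
11 | Router | 2023-07-05
3 | Speaker | 2023-06-12
12 | Laptop | 2023-03-13
9 | Router | 2023-03-06
16 | Speaker | 2023-01-19
19 | Camera | 2023-01-19
8 | Camera | 2022-10-22
6 | Laptop | 2022-05-18
18 | Mouse | 2022-04-02
1 | Headphones | 2022-01-23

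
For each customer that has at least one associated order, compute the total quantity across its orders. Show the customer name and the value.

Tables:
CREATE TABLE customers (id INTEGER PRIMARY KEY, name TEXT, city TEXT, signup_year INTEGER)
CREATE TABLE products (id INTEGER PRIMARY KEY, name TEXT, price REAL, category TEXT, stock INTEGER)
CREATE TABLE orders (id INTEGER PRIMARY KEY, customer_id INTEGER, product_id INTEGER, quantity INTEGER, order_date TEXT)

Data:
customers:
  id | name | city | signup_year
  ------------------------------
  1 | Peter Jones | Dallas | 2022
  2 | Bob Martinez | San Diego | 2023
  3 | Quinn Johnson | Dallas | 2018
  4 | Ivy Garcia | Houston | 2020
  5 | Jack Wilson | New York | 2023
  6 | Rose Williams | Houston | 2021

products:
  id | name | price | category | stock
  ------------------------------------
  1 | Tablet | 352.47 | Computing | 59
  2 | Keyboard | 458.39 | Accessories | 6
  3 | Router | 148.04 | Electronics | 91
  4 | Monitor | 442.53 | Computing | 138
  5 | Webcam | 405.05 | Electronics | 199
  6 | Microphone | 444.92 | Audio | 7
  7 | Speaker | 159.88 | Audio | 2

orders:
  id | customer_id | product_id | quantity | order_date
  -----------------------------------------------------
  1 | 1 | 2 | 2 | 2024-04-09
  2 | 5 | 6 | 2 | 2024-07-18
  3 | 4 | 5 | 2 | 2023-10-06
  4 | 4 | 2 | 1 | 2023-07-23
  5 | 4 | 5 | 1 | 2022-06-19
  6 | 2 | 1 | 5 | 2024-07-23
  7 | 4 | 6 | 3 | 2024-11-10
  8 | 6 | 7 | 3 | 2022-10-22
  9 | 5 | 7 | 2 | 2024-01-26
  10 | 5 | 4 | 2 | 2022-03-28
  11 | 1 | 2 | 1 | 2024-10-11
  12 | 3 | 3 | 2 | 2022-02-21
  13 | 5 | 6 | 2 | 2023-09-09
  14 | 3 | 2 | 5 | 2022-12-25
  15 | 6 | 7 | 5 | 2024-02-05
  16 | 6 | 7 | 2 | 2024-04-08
SELECT p.name, SUM(c.quantity) AS sum_quantity FROM orders c JOIN customers p ON c.customer_id = p.id GROUP BY p.id, p.name

Execution result:
name | sum_quantity
Peter Jones | 3
Bob Martinez | 5
Quinn Johnson | 7
Ivy Garcia | 7
Jack Wilson | 8
Rose Williams | 10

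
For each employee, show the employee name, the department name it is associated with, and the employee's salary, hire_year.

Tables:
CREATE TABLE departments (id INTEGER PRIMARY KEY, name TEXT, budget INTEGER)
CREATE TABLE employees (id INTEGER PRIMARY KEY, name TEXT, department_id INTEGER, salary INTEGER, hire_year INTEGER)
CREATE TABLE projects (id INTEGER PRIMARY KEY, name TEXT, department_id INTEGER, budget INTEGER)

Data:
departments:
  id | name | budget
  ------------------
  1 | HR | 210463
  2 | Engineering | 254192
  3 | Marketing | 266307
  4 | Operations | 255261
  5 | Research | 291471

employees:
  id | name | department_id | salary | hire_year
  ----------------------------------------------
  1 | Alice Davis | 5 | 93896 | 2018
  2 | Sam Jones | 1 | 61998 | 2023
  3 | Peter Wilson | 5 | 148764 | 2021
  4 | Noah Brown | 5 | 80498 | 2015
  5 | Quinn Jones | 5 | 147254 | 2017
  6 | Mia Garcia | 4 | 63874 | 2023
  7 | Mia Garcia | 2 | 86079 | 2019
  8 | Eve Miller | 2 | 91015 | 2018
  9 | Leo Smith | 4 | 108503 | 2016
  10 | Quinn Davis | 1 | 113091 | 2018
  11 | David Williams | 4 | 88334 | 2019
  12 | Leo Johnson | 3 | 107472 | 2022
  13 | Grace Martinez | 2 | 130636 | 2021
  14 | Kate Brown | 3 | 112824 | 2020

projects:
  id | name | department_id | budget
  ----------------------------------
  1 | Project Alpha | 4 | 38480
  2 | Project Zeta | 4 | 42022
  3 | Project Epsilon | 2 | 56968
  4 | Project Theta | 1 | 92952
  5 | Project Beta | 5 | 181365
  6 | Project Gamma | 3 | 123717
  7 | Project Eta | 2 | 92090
SELECT c.name, p.name AS department, c.salary, c.hire_year FROM employees c JOIN departments p ON c.department_id = p.id

Execution result:
name | department | salary | hire_year
Alice Davis | Research | 93896 | 2018
Sam Jones | HR | 61998 | 2023
Peter Wilson | Research | 148764 | 2021
Noah Brown | Research | 80498 | 2015
Quinn Jones | Research | 147254 | 2017
Mia Garcia | Operations | 63874 | 2023
Mia Garcia | Engineering | 86079 | 2019
Eve Miller | Engineering | 91015 | 2018
Leo Smith | Operations | 108503 | 2016
Quinn Davis | HR | 113091 | 2018
David Williams | Operations | 88334 | 2019
Leo Johnson | Marketing | 107472 | 2022
Grace Martinez | Engineering | 130636 | 2021
Kate Brown | Marketing | 112824 | 2020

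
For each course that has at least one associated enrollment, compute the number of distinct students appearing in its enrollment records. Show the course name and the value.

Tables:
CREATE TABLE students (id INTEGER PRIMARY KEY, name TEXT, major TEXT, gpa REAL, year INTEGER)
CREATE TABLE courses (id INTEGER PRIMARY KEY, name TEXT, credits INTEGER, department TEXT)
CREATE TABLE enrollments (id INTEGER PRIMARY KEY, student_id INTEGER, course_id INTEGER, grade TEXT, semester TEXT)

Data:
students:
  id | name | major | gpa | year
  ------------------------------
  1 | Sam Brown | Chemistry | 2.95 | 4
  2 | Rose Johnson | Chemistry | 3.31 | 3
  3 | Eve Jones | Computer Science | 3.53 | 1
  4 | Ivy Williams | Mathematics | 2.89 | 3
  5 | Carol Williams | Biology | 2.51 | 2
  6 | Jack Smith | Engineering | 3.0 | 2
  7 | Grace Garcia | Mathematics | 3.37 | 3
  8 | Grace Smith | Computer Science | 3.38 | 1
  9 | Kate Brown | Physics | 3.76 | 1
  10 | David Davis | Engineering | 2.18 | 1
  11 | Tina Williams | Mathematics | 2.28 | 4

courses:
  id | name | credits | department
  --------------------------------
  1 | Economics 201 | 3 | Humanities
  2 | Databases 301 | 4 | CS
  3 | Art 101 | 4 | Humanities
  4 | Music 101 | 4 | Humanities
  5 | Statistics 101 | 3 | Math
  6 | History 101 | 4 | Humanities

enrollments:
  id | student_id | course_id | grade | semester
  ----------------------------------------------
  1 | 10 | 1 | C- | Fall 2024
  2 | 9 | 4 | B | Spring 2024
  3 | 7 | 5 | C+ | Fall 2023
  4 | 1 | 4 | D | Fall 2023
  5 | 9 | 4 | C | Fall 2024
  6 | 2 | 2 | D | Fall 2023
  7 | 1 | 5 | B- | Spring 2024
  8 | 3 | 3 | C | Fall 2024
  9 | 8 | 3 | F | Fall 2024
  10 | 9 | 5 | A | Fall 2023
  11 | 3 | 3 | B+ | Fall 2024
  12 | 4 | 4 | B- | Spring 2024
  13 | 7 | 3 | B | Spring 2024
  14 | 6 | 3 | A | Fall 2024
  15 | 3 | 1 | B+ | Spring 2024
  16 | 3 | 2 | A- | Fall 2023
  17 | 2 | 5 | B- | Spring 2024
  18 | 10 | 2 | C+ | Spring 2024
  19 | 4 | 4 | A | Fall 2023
SELECT p.name, COUNT(DISTINCT c.student_id) AS distinct_student_count FROM enrollments c JOIN courses p ON c.course_id = p.id GROUP BY p.id, p.name

Execution result:
name | distinct_student_count
Economics 201 | 2
Databases 301 | 3
Art 101 | 4
Music 101 | 3
Statistics 101 | 4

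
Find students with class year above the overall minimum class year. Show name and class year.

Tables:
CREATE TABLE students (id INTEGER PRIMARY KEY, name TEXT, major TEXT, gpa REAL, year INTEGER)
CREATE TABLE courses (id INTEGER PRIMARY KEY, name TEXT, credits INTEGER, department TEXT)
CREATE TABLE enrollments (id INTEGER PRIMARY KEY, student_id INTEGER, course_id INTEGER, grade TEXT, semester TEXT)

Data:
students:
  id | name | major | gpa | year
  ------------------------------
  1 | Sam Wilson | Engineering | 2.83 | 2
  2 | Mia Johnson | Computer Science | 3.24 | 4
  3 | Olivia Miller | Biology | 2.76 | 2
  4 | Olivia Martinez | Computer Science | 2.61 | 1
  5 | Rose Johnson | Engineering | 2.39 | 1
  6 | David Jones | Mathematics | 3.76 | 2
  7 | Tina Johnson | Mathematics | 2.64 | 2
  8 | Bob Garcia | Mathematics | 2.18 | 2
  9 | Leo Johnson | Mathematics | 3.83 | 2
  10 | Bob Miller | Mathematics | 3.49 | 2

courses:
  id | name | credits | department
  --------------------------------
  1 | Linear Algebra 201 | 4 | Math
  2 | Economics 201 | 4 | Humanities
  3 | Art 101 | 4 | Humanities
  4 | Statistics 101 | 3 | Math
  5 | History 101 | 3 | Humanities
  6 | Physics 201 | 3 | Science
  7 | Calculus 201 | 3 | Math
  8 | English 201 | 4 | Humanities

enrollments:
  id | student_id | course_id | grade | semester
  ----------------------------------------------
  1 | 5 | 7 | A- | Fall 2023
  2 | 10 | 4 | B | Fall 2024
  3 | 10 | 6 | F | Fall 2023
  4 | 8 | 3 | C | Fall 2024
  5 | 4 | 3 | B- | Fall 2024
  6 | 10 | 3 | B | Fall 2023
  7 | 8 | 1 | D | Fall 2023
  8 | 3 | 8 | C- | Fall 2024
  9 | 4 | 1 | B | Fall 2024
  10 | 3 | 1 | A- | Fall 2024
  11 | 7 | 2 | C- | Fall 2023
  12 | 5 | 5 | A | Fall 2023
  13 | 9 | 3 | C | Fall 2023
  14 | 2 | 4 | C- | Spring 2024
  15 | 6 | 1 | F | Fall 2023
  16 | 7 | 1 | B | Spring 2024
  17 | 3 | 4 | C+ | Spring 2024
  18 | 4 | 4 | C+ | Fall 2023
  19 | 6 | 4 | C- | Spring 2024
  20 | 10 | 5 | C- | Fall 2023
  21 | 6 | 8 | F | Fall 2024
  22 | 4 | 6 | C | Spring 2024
SELECT name, year FROM students WHERE year > (SELECT MIN(year) FROM students)

Execution result:
name | year
Sam Wilson | 2
Mia Johnson | 4
Olivia Miller | 2
David Jones | 2
Tina Johnson | 2
Bob Garcia | 2
Leo Johnson | 2
Bob Miller | 2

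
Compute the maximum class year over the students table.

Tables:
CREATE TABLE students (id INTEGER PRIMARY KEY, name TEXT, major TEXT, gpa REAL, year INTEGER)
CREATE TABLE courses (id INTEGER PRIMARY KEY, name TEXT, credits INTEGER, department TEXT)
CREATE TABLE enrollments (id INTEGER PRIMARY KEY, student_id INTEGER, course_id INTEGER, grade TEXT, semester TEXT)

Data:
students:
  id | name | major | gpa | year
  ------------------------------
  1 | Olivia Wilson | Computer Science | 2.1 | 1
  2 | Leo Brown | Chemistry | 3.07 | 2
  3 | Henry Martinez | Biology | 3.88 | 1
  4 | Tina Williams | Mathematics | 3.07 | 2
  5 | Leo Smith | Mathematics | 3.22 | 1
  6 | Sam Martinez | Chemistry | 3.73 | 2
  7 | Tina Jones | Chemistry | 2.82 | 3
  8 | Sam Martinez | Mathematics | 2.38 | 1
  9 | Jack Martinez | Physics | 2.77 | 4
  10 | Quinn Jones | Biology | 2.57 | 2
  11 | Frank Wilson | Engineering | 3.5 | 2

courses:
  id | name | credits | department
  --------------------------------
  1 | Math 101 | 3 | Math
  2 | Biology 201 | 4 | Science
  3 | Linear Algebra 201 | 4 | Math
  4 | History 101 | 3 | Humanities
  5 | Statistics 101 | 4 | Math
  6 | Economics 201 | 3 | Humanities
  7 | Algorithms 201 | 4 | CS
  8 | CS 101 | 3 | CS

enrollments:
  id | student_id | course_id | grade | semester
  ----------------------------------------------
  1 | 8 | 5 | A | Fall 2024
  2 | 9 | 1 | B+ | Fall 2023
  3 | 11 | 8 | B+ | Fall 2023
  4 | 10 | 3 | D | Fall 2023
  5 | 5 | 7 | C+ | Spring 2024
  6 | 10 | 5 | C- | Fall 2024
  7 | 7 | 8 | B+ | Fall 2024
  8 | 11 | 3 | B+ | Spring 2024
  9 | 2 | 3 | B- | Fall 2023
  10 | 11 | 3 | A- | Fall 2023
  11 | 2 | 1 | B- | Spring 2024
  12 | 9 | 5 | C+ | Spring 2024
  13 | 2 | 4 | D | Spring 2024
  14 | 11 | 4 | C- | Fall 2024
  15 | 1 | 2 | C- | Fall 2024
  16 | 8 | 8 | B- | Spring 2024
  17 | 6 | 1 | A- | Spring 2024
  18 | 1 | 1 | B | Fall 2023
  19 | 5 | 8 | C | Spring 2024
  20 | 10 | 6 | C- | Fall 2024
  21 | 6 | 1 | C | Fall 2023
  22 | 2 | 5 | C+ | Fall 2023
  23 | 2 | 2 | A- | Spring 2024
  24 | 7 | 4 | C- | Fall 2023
SELECT MAX(year) FROM students

Execution result:
4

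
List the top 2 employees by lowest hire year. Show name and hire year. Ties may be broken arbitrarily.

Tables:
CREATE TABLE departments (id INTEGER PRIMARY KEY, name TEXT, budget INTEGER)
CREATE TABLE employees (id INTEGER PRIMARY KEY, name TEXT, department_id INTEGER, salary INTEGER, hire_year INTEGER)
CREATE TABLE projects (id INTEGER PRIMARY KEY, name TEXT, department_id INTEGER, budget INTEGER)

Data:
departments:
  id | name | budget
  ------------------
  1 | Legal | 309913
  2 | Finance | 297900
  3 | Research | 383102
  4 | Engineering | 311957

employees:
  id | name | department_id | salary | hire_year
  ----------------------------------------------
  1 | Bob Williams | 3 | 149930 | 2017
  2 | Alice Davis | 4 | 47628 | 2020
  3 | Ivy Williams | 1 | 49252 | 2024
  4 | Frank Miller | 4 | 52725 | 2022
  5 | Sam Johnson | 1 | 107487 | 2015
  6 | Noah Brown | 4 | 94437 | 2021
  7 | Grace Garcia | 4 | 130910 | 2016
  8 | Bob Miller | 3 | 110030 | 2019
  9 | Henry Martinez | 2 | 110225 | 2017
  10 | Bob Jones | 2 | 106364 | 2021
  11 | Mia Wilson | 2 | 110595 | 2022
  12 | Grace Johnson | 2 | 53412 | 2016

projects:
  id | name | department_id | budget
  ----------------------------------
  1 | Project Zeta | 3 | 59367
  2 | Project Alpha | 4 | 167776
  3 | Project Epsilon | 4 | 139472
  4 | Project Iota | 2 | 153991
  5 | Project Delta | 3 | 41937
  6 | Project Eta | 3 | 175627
SELECT name, hire_year FROM employees ORDER BY hire_year ASC LIMIT 2

Execution result:
name | hire_year
Sam Johnson | 2015
Grace Garcia | 2016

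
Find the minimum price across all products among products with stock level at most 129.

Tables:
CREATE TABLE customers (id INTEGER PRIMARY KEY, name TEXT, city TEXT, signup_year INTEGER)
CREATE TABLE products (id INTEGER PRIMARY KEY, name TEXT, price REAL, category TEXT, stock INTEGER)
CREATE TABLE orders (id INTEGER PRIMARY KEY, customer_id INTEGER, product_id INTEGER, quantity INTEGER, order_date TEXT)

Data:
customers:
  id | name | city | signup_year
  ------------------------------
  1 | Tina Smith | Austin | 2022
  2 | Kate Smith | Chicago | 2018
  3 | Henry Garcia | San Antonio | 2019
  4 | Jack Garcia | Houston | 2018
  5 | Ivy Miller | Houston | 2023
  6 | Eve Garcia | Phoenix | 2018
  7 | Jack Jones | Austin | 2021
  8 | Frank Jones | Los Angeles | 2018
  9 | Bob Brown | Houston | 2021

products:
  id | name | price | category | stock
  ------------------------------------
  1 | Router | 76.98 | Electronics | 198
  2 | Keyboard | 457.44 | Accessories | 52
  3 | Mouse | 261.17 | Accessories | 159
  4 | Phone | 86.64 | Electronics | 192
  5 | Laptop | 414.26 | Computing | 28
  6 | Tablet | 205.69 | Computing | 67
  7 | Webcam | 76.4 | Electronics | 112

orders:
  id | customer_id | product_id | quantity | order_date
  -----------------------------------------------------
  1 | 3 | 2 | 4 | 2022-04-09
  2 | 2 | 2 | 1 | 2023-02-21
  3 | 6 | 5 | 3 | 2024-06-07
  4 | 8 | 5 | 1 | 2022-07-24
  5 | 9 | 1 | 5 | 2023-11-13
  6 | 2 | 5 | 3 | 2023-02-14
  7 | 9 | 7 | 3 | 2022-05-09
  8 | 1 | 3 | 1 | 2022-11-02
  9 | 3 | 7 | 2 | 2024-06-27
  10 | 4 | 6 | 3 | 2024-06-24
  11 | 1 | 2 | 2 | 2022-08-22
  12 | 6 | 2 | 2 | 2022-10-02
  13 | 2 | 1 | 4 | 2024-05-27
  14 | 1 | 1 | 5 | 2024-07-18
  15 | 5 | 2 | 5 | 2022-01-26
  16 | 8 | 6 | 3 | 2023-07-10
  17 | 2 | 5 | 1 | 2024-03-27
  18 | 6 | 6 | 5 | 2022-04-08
SELECT MIN(price) FROM products WHERE stock <= 129

Execution result:
76.40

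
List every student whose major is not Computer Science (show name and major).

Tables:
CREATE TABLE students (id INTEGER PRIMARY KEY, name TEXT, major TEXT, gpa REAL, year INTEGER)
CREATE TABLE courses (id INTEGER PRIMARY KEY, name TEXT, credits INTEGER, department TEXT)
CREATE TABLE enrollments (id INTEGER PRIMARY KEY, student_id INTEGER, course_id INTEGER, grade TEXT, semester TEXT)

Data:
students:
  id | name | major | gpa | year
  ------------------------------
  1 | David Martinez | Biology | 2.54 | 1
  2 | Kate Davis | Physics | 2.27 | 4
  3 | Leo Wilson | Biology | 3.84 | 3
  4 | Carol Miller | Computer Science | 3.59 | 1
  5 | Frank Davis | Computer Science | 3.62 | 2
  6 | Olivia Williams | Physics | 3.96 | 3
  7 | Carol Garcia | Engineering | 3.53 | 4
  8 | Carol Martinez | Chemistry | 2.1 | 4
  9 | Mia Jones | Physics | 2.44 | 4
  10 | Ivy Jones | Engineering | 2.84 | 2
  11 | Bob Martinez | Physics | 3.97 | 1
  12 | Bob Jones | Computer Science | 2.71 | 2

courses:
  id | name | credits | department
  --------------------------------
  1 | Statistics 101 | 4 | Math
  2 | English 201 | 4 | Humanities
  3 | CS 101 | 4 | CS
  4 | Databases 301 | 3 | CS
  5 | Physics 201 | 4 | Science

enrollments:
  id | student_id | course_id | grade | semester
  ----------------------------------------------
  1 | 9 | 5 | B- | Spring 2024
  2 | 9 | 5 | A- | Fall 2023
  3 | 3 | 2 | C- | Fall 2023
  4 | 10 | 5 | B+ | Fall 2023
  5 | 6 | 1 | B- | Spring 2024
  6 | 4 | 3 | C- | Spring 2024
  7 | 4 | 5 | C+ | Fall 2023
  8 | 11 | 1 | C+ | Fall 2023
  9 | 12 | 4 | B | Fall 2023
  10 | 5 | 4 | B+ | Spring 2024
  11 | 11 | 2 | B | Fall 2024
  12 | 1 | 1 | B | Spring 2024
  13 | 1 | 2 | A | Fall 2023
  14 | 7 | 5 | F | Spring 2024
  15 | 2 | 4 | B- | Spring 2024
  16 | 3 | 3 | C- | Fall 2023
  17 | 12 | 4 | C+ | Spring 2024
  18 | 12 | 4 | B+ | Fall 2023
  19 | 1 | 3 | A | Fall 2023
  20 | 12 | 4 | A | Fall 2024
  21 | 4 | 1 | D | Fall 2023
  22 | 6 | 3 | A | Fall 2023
SELECT name, major FROM students WHERE major <> 'Computer Science'

Execution result:
name | major
David Martinez | Biology
Kate Davis | Physics
Leo Wilson | Biology
Olivia Williams | Physics
Carol Garcia | Engineering
Carol Martinez | Chemistry
Mia Jones | Physics
Ivy Jones | Engineering
Bob Martinez | Physics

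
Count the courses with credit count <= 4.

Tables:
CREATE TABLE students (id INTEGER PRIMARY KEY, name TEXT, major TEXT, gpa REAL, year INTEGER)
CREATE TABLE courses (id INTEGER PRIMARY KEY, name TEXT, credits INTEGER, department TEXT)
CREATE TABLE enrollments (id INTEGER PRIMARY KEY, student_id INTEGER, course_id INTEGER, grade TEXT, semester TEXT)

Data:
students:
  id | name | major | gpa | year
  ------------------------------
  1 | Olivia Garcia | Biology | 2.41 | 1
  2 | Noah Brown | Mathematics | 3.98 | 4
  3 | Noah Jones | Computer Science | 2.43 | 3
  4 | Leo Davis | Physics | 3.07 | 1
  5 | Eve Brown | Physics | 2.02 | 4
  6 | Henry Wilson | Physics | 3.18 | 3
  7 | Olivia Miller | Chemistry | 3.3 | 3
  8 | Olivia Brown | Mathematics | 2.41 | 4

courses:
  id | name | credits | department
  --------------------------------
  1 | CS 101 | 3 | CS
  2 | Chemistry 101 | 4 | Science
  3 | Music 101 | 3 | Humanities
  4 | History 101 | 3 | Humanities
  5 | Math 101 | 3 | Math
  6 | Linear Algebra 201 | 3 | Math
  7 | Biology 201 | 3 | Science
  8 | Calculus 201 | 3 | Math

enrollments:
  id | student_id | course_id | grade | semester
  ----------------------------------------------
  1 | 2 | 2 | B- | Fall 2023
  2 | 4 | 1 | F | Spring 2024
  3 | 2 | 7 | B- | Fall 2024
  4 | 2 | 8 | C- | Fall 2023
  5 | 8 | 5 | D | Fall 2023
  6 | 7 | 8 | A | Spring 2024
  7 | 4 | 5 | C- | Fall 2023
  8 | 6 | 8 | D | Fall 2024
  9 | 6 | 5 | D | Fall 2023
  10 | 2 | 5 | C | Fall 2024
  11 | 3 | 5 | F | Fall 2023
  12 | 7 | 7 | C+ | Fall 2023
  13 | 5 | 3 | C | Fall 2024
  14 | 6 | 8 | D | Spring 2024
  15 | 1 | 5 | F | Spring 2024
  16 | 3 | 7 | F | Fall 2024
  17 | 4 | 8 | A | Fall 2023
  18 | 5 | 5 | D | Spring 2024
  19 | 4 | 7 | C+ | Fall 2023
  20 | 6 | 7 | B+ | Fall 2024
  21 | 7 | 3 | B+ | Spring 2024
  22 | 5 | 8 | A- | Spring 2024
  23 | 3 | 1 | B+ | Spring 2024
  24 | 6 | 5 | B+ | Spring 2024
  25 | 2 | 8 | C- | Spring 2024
SELECT COUNT(*) FROM courses WHERE credits <= 4

Execution result:
8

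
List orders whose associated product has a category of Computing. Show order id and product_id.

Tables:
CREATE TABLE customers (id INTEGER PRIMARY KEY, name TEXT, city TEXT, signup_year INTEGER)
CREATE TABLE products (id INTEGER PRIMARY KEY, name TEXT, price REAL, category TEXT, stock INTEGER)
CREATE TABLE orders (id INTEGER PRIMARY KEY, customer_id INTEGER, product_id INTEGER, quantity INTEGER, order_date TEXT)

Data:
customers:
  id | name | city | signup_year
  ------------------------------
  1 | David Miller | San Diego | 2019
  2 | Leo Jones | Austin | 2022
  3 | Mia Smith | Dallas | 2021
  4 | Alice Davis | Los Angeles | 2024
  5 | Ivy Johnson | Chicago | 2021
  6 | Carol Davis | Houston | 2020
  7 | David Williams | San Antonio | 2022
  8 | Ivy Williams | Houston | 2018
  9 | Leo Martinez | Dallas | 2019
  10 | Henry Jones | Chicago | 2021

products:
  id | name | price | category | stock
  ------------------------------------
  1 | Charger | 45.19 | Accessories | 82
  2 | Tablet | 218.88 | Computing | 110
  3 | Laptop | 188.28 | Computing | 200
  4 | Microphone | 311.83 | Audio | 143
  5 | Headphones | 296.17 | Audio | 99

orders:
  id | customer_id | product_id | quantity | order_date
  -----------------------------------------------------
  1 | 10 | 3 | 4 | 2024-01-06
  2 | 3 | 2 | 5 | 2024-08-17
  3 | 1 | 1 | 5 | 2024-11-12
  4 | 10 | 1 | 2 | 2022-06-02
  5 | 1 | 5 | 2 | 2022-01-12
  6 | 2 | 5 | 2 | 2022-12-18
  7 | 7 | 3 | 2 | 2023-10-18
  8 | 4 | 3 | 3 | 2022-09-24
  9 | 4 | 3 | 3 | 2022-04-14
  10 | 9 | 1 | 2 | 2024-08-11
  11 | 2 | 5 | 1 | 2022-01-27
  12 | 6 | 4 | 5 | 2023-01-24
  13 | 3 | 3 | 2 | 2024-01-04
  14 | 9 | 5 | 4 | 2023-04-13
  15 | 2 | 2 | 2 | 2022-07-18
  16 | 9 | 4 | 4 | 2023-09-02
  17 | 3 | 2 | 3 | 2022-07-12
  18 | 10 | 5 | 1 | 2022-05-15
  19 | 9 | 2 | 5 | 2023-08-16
SELECT id, product_id FROM orders WHERE product_id IN (SELECT id FROM products WHERE category = 'Computing')

Execution result:
id | product_id
1 | 3
2 | 2
7 | 3
8 | 3
9 | 3
13 | 3
15 | 2
17 | 2
19 | 2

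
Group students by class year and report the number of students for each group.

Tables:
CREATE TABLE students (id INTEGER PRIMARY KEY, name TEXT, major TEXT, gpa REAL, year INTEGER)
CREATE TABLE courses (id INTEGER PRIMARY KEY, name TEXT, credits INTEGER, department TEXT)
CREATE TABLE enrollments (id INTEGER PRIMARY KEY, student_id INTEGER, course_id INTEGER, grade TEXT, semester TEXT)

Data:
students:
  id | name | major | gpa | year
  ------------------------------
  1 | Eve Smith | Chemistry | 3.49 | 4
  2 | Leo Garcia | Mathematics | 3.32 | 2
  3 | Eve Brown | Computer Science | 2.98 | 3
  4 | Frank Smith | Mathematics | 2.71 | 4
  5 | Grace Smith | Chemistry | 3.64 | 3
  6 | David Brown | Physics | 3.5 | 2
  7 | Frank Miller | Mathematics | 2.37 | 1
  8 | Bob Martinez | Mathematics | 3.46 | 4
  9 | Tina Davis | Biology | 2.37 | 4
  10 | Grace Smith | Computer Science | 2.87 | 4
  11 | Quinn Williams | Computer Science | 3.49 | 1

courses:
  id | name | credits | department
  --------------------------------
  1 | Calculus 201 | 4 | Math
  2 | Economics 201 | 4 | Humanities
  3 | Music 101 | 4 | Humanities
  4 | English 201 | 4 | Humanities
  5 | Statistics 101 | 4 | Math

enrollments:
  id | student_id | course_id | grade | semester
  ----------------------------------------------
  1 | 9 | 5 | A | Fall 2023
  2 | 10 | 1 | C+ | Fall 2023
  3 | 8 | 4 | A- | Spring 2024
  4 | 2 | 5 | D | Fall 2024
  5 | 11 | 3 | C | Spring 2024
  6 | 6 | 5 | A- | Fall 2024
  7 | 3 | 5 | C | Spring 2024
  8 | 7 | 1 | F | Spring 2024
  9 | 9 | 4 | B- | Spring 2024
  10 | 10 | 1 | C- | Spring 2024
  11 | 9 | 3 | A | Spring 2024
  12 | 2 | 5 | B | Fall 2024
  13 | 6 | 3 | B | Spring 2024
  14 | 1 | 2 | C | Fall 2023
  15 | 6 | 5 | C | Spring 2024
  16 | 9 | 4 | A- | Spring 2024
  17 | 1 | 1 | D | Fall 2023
SELECT year, COUNT(*) AS n FROM students GROUP BY year

Execution result:
year | n
1 | 2
2 | 2
3 | 2
4 | 5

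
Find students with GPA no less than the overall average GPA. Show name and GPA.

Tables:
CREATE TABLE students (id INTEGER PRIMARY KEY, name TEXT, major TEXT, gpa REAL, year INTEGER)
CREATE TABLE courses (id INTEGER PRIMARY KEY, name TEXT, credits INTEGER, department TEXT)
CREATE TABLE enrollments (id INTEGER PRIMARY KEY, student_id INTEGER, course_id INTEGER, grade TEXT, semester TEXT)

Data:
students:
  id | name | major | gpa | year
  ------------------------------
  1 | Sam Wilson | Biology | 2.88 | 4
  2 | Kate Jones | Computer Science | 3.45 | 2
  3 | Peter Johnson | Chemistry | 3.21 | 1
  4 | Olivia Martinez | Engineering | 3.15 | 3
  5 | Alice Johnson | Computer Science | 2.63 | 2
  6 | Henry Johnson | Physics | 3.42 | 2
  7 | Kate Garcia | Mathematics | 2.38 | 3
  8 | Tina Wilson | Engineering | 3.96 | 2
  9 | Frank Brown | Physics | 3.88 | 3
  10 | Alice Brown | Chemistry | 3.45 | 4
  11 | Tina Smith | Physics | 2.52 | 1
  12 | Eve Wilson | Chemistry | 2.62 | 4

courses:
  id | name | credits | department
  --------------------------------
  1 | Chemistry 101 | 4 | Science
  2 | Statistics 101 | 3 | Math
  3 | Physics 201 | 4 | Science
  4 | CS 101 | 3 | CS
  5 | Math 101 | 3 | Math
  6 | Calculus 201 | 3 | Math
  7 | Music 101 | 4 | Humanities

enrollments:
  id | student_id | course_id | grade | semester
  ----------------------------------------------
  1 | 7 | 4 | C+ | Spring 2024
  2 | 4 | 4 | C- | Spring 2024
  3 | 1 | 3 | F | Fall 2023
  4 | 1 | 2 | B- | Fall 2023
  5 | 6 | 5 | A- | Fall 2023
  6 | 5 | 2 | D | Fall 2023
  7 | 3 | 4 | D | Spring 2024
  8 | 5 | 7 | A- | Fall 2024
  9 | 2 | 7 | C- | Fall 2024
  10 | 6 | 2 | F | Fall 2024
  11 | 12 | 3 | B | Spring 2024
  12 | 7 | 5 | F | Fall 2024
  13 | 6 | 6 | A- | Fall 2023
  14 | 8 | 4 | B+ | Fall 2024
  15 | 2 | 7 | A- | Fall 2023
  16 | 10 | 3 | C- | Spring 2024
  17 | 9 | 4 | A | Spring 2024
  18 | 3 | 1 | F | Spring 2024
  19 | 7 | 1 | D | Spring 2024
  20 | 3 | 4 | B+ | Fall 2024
SELECT name, gpa FROM students WHERE gpa >= (SELECT AVG(gpa) FROM students)

Execution result:
name | gpa
Kate Jones | 3.45
Peter Johnson | 3.21
Olivia Martinez | 3.15
Henry Johnson | 3.42
Tina Wilson | 3.96
Frank Brown | 3.88
Alice Brown | 3.45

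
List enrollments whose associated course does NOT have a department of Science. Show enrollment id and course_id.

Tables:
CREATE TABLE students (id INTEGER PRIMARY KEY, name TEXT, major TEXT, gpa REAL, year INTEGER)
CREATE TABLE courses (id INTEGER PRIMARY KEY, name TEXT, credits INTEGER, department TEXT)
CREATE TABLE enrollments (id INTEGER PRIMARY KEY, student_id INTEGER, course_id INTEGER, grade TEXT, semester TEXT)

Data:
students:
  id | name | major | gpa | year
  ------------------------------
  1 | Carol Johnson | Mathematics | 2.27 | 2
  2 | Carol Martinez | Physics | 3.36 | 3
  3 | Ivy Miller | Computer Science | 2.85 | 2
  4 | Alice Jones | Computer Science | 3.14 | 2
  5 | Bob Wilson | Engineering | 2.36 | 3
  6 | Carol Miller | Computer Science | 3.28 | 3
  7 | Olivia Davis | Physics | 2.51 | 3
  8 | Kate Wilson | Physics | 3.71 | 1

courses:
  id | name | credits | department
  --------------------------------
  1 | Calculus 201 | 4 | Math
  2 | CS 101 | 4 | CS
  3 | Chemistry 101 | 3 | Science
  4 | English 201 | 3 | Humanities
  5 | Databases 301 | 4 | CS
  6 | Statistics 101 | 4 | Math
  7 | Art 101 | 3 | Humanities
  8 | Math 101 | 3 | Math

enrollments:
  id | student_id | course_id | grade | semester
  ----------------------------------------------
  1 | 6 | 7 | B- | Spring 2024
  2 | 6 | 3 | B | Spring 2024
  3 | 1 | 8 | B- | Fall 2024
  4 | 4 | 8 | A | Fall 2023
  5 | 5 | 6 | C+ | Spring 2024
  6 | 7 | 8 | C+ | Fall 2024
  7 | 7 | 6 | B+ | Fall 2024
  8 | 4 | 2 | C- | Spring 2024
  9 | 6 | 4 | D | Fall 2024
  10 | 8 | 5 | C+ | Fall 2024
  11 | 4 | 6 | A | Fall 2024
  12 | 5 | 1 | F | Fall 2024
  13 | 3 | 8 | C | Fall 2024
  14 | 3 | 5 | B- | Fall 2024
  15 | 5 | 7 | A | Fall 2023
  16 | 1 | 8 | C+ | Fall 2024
SELECT id, course_id FROM enrollments WHERE course_id NOT IN (SELECT id FROM courses WHERE department = 'Science')

Execution result:
id | course_id
1 | 7
3 | 8
4 | 8
5 | 6
6 | 8
7 | 6
8 | 2
9 | 4
10 | 5
11 | 6
12 | 1
13 | 8
14 | 5
15 | 7
16 | 8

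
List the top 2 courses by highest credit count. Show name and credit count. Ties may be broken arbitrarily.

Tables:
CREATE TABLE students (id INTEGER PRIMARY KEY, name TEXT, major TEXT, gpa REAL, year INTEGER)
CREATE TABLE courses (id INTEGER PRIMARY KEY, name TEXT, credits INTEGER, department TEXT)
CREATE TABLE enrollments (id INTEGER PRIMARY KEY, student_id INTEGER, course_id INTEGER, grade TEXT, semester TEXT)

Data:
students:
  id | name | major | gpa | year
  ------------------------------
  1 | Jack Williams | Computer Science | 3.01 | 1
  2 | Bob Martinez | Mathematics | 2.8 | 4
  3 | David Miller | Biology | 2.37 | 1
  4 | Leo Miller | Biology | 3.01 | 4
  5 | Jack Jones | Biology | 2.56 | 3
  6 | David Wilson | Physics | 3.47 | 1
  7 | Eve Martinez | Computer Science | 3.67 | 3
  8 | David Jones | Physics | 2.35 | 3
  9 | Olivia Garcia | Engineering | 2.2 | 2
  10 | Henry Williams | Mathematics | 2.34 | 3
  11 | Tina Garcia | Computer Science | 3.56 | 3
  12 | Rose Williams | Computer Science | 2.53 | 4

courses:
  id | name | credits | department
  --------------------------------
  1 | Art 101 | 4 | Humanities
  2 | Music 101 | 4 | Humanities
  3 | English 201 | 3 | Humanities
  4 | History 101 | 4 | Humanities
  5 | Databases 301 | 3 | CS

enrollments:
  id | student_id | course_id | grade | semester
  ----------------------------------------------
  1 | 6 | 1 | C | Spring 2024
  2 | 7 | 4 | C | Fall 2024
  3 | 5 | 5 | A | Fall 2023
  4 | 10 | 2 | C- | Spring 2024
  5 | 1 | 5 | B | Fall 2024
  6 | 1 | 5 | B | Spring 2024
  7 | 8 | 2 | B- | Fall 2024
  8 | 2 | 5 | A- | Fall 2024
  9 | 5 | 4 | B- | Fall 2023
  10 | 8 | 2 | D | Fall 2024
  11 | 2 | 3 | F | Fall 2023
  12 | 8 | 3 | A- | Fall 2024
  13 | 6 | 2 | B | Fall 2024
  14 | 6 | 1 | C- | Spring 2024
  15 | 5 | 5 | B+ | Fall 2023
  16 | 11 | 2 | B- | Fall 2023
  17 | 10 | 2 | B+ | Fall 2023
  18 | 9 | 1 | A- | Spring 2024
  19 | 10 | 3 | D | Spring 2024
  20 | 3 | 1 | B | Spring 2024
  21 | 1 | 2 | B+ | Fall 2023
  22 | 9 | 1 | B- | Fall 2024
SELECT name, credits FROM courses ORDER BY credits DESC LIMIT 2

Execution result:
name | credits
Art 101 | 4
Music 101 | 4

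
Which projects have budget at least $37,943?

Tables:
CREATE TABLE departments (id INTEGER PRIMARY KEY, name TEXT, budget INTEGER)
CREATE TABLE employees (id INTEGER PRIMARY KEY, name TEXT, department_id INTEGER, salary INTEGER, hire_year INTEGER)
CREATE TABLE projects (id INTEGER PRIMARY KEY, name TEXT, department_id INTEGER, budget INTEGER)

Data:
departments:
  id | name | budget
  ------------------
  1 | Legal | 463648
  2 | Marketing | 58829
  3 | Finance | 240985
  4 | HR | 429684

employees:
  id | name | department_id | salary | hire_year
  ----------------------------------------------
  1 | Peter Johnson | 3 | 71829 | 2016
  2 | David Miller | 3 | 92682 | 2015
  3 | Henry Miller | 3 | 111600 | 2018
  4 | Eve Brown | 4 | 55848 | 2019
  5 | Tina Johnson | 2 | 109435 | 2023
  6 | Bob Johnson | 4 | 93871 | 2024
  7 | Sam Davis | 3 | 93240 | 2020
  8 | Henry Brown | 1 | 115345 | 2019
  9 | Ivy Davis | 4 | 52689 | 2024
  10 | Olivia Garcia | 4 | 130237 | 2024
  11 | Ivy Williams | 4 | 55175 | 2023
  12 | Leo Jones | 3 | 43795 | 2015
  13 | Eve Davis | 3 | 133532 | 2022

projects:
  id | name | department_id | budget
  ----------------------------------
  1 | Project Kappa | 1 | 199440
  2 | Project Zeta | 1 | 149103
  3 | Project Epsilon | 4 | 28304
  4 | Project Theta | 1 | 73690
SELECT name, budget FROM projects WHERE budget >= 37943

Execution result:
name | budget
Project Kappa | 199440
Project Zeta | 149103
Project Theta | 73690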